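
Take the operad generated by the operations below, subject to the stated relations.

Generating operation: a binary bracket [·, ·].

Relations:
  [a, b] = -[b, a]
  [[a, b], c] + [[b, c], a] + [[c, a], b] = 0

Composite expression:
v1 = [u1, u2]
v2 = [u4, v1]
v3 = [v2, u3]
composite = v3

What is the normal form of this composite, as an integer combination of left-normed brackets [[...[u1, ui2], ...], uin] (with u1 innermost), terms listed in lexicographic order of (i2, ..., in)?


-[[[u1, u2], u4], u3]

Skip Jacobi rewriting: expand, keep u1-initial words, read off terms.
Composite bracket: [[u4, [u1, u2]], u3]
Applying ab - ba throughout gives 8 signed words (2^3 = 8).
Keep just the words that open with u1:
  u1u2u4u3 (sign -1) contributes -[[[u1, u2], u4], u3]


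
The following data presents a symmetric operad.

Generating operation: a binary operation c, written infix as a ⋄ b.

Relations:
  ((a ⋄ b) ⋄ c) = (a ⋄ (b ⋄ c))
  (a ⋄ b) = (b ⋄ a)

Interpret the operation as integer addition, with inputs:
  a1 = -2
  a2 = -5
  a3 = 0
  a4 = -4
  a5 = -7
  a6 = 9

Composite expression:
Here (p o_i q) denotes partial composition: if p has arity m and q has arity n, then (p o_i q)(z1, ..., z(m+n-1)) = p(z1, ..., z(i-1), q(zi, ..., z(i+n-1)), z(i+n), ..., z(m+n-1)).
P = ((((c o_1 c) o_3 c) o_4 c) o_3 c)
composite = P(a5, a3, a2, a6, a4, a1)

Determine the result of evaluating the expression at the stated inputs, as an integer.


-9

(a5 ⋄ a3) = -7
(a2 ⋄ a6) = 4
(a4 ⋄ a1) = -6
((a2 ⋄ a6) ⋄ (a4 ⋄ a1)) = -2
((a5 ⋄ a3) ⋄ ((a2 ⋄ a6) ⋄ (a4 ⋄ a1))) = -9


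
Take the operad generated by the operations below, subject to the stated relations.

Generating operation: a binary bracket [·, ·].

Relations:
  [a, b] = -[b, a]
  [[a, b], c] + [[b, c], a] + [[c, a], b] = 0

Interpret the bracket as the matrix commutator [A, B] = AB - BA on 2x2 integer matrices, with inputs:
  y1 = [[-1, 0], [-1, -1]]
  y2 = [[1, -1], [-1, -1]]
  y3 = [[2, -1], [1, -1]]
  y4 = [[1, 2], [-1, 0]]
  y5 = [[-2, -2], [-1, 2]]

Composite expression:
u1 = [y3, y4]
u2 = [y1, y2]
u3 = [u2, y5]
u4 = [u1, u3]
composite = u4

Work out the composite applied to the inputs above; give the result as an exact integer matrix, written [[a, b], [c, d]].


[y3, y4] = [[-1, 7], [4, 1]]
[y1, y2] = [[-1, 0], [-2, 1]]
[[y1, y2], y5] = [[-4, 4], [6, 4]]
[[y3, y4], [[y1, y2], y5]] = [[26, 48], [-20, -26]]

[[26, 48], [-20, -26]]


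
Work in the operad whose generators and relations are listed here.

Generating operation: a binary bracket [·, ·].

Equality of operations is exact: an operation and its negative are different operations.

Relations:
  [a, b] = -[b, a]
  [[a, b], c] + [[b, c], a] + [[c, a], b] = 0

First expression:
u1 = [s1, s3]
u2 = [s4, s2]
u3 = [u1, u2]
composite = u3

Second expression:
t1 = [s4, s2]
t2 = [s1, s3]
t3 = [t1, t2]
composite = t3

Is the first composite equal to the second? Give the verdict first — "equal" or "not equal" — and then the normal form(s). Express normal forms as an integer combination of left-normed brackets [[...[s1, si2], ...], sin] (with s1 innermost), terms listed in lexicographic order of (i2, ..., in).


not equal; first: -[[[s1, s3], s2], s4] + [[[s1, s3], s4], s2]; second: [[[s1, s3], s2], s4] - [[[s1, s3], s4], s2]


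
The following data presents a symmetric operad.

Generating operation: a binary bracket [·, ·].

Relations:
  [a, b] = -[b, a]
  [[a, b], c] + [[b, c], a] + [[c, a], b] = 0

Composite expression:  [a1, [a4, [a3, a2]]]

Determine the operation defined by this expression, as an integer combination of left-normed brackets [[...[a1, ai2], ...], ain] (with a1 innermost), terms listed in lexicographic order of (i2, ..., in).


Left-normed coefficients sit on the a1-initial expansion words.
Composite bracket: [a1, [a4, [a3, a2]]]
The bracket unfolds into 8 signed words via [a, b] = ab - ba (2^3 = 8).
Words beginning with a1 determine it all:
  a1a2a3a4 appears with sign +1, giving the term +[[[a1, a2], a3], a4]
  a1a3a2a4 appears with sign -1, giving the term -[[[a1, a3], a2], a4]
  a1a4a2a3 appears with sign -1, giving the term -[[[a1, a4], a2], a3]
  a1a4a3a2 appears with sign +1, giving the term +[[[a1, a4], a3], a2]

[[[a1, a2], a3], a4] - [[[a1, a3], a2], a4] - [[[a1, a4], a2], a3] + [[[a1, a4], a3], a2]


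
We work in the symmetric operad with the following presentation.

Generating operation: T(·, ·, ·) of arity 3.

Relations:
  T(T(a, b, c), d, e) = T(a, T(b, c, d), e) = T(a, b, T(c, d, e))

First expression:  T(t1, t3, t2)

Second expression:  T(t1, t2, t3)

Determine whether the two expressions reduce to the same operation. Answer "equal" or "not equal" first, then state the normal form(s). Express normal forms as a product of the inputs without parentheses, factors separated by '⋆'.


In normal form, the first expression is t1 ⋆ t3 ⋆ t2
In normal form, the second expression is t1 ⋆ t2 ⋆ t3
Distinct normal forms: not equal.

not equal; first: t1 ⋆ t3 ⋆ t2; second: t1 ⋆ t2 ⋆ t3


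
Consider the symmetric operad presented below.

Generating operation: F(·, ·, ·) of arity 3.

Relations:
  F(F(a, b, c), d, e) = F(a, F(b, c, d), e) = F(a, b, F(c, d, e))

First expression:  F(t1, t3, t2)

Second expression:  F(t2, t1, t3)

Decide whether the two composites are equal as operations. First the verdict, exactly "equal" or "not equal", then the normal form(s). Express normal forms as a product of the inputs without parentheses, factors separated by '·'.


not equal: they reduce to t1 · t3 · t2 and t2 · t1 · t3

Reducing the first expression gives t1 · t3 · t2
Reducing the second expression gives t2 · t1 · t3
Different reductions; not equal.


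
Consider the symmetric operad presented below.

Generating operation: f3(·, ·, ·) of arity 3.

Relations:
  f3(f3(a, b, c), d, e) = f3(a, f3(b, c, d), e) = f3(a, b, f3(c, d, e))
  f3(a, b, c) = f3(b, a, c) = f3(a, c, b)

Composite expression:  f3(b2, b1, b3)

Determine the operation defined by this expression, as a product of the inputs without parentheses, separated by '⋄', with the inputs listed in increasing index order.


b1 ⋄ b2 ⋄ b3

Key point: f3 commutes, so take the b-inputs in any fixed order.
f3(b2, b1, b3) spells out as b2 ⋄ b1 ⋄ b3
putting the inputs in ascending order: b1 ⋄ b2 ⋄ b3


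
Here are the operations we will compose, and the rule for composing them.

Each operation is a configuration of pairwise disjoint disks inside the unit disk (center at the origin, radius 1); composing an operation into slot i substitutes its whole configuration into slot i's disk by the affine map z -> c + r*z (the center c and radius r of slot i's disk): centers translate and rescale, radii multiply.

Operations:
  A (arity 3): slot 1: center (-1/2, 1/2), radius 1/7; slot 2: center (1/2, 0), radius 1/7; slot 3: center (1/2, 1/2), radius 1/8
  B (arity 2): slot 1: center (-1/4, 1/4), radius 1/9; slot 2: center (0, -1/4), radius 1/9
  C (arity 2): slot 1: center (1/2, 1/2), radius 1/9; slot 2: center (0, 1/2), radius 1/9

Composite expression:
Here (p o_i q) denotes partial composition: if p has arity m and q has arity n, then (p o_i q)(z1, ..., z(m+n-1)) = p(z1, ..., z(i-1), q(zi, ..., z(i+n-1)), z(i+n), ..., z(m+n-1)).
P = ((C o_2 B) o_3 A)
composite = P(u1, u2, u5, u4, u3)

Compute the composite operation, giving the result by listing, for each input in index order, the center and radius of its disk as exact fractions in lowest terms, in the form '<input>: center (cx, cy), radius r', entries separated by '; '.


Affine substitution under C: radii multiply and u-centers shift.
tracing u1 down its 1-map path: center (1/2, 1/2), radius 1/9
tracing u2 down its 2-map path: center (-1/36, 19/36), radius 1/81
tracing u5 down its 3-map path: center (-1/162, 155/324), radius 1/567
tracing u4 down its 3-map path: center (1/162, 17/36), radius 1/567
tracing u3 down its 3-map path: center (1/162, 155/324), radius 1/648

u1: center (1/2, 1/2), radius 1/9; u2: center (-1/36, 19/36), radius 1/81; u3: center (1/162, 155/324), radius 1/648; u4: center (1/162, 17/36), radius 1/567; u5: center (-1/162, 155/324), radius 1/567


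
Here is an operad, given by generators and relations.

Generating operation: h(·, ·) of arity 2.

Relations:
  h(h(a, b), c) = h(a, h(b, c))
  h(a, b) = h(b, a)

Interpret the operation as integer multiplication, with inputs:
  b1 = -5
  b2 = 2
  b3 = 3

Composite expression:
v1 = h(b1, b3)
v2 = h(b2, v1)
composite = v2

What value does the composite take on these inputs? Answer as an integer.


-30

h(b1, b3) = -15
h(b2, h(b1, b3)) = -30


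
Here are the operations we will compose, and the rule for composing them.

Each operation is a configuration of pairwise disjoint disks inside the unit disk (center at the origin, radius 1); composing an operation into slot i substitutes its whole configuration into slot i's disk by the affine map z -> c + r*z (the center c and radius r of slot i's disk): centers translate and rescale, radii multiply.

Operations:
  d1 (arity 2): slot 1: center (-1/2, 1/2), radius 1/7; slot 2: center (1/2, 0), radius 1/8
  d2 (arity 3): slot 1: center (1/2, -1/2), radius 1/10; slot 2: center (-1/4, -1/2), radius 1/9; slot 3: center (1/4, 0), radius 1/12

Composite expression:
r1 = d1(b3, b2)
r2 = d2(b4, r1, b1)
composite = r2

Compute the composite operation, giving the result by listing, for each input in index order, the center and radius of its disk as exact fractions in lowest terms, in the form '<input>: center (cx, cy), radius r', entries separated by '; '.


b1: center (1/4, 0), radius 1/12; b2: center (-7/36, -1/2), radius 1/72; b3: center (-11/36, -4/9), radius 1/63; b4: center (1/2, -1/2), radius 1/10

Follow each b-input down from d2: c' goes to c + r*c', radius to r*r'.
input b4: composing its 1 substitution step yields center (1/2, -1/2), radius 1/10
input b3: composing its 2 substitution steps yields center (-11/36, -4/9), radius 1/63
input b2: composing its 2 substitution steps yields center (-7/36, -1/2), radius 1/72
input b1: composing its 1 substitution step yields center (1/4, 0), radius 1/12


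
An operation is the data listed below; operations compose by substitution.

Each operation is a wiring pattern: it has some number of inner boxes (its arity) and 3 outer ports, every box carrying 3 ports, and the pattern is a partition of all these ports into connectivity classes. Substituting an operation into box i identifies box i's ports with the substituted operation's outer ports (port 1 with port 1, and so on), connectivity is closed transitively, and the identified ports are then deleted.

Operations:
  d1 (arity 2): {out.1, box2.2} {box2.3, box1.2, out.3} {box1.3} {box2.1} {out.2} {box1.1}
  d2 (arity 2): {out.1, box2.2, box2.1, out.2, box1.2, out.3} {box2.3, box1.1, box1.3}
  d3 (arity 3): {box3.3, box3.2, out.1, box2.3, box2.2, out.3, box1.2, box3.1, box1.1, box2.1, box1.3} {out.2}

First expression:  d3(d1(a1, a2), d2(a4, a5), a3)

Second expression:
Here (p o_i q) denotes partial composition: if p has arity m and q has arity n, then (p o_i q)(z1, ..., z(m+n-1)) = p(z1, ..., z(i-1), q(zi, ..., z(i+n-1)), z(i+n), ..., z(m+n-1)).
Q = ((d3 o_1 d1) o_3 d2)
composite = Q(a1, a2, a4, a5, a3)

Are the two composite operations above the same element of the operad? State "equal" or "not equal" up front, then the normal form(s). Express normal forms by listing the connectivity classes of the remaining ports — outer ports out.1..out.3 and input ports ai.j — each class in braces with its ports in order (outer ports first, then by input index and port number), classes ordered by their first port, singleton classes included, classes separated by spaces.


equal; the common form is {out.1, out.3, a1.2, a2.2, a2.3, a3.1, a3.2, a3.3, a4.2, a5.1, a5.2} {out.2} {a1.1} {a1.3} {a2.1} {a4.1, a4.3, a5.3}

Normal form of the first expression: {out.1, out.3, a1.2, a2.2, a2.3, a3.1, a3.2, a3.3, a4.2, a5.1, a5.2} {out.2} {a1.1} {a1.3} {a2.1} {a4.1, a4.3, a5.3}
Normal form of the second expression: {out.1, out.3, a1.2, a2.2, a2.3, a3.1, a3.2, a3.3, a4.2, a5.1, a5.2} {out.2} {a1.1} {a1.3} {a2.1} {a4.1, a4.3, a5.3}
The forms coincide; equal.


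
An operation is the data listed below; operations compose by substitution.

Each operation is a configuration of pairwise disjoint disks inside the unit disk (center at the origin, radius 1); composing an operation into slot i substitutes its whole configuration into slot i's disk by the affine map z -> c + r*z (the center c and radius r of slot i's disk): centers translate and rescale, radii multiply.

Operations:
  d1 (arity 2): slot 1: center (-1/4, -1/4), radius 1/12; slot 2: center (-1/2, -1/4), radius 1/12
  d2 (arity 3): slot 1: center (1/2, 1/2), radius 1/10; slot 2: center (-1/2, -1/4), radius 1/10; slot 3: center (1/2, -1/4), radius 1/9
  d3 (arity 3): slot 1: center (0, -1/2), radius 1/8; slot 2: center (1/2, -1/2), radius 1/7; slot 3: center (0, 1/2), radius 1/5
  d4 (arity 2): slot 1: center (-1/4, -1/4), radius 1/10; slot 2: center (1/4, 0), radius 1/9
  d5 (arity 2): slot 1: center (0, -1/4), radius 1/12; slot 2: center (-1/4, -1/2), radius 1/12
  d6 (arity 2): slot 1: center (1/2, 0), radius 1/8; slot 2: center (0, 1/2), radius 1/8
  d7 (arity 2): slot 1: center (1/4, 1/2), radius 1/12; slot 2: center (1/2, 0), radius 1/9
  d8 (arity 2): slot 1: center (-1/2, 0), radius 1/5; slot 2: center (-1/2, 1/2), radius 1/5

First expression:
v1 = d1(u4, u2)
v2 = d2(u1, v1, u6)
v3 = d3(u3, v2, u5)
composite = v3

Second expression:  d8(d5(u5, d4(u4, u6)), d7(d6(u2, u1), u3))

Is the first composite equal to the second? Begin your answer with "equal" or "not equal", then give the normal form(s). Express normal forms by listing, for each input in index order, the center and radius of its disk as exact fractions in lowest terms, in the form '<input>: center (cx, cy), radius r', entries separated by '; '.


not equal — first u1: center (4/7, -3/7), radius 1/70; u2: center (59/140, -151/280), radius 1/840; u3: center (0, -1/2), radius 1/8; u4: center (17/40, -151/280), radius 1/840; u5: center (0, 1/2), radius 1/5; u6: center (4/7, -15/28), radius 1/63, second u1: center (-9/20, 73/120), radius 1/480; u2: center (-53/120, 3/5), radius 1/480; u3: center (-2/5, 1/2), radius 1/45; u4: center (-133/240, -5/48), radius 1/600; u5: center (-1/2, -1/20), radius 1/60; u6: center (-131/240, -1/10), radius 1/540

The first expression, normalized: u1: center (4/7, -3/7), radius 1/70; u2: center (59/140, -151/280), radius 1/840; u3: center (0, -1/2), radius 1/8; u4: center (17/40, -151/280), radius 1/840; u5: center (0, 1/2), radius 1/5; u6: center (4/7, -15/28), radius 1/63
The second expression, normalized: u1: center (-9/20, 73/120), radius 1/480; u2: center (-53/120, 3/5), radius 1/480; u3: center (-2/5, 1/2), radius 1/45; u4: center (-133/240, -5/48), radius 1/600; u5: center (-1/2, -1/20), radius 1/60; u6: center (-131/240, -1/10), radius 1/540
The normal forms differ: not equal.


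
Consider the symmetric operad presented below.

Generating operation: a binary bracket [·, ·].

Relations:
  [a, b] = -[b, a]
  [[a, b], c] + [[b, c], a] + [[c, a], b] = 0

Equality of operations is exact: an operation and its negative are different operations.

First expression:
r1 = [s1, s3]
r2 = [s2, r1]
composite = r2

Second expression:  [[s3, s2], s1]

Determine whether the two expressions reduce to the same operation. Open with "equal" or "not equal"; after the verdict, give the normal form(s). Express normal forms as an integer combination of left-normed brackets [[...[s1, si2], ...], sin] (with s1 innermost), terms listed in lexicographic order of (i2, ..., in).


not equal — first -[[s1, s3], s2], second [[s1, s2], s3] - [[s1, s3], s2]

The first composite normalizes to -[[s1, s3], s2]
The second composite normalizes to [[s1, s2], s3] - [[s1, s3], s2]
Distinct normal forms: not equal.


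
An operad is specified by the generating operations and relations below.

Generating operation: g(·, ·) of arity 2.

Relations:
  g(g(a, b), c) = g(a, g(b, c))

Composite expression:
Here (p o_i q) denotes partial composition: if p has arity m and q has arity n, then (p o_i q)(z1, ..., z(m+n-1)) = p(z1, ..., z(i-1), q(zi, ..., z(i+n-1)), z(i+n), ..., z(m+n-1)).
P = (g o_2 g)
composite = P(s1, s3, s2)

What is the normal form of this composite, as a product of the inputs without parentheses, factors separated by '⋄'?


s1 ⋄ s3 ⋄ s2


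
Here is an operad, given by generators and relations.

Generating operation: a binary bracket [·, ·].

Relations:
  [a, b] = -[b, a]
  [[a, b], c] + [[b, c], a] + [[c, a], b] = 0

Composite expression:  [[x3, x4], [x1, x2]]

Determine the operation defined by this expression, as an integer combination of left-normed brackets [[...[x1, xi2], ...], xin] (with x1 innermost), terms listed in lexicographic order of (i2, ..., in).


-[[[x1, x2], x3], x4] + [[[x1, x2], x4], x3]

Expand each bracket as ab - ba; the x1-initial words give the coefficients.
Composite bracket: [[x3, x4], [x1, x2]]
Under [a, b] = ab - ba we get 8 signed associative words (2^3 = 8).
Coefficients come from the x1-initial words:
  the word x1x2x3x4 carries sign -1 and contributes -[[[x1, x2], x3], x4]
  the word x1x2x4x3 carries sign +1 and contributes +[[[x1, x2], x4], x3]


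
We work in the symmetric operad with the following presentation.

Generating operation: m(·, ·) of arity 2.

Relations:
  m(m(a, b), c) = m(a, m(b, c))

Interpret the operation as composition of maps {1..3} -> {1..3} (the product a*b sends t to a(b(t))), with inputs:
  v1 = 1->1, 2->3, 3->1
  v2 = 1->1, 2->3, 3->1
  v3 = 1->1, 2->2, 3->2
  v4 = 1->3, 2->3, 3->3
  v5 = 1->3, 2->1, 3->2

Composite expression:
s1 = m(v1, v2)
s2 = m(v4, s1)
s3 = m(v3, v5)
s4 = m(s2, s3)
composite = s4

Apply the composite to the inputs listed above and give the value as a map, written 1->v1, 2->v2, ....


m(v1, v2) = 1->1, 2->1, 3->1
m(v4, m(v1, v2)) = 1->3, 2->3, 3->3
m(v3, v5) = 1->2, 2->1, 3->2
m(m(v4, m(v1, v2)), m(v3, v5)) = 1->3, 2->3, 3->3

1->3, 2->3, 3->3


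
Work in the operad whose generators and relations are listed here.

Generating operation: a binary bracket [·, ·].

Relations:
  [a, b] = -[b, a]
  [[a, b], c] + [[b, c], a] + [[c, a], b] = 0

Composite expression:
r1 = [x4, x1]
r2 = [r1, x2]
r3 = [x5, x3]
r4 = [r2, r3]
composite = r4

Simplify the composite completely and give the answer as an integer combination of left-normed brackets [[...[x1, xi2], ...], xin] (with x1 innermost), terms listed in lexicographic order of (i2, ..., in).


Antisymmetry and Jacobi reduce to x1-anchored left-normed brackets.
Composite bracket: [[[x4, x1], x2], [x5, x3]]
The bracket unfolds into 16 signed words via [a, b] = ab - ba (2^4 = 16).
Coefficients come from the x1-initial words:
  sign of x1x4x2x3x5 is +1, so it contributes +[[[[x1, x4], x2], x3], x5]
  sign of x1x4x2x5x3 is -1, so it contributes -[[[[x1, x4], x2], x5], x3]

[[[[x1, x4], x2], x3], x5] - [[[[x1, x4], x2], x5], x3]


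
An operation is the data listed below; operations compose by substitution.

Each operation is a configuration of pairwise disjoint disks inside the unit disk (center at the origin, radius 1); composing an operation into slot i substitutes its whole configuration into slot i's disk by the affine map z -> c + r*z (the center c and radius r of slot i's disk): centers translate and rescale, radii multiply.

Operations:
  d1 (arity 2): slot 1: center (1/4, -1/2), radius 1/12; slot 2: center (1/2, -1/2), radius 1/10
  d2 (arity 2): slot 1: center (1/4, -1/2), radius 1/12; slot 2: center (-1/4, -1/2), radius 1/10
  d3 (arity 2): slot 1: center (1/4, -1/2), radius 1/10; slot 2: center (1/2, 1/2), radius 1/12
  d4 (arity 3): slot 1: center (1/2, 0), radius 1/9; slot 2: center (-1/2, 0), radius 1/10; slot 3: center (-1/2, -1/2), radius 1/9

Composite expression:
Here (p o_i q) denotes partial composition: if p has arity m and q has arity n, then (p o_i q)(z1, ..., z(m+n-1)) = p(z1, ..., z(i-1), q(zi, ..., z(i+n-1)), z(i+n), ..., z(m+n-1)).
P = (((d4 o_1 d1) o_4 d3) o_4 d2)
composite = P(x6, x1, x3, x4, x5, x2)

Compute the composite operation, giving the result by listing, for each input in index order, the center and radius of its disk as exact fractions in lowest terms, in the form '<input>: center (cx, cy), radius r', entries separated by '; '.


x1: center (5/9, -1/18), radius 1/90; x2: center (-4/9, -4/9), radius 1/108; x3: center (-1/2, 0), radius 1/10; x4: center (-169/360, -101/180), radius 1/1080; x5: center (-19/40, -101/180), radius 1/900; x6: center (19/36, -1/18), radius 1/108


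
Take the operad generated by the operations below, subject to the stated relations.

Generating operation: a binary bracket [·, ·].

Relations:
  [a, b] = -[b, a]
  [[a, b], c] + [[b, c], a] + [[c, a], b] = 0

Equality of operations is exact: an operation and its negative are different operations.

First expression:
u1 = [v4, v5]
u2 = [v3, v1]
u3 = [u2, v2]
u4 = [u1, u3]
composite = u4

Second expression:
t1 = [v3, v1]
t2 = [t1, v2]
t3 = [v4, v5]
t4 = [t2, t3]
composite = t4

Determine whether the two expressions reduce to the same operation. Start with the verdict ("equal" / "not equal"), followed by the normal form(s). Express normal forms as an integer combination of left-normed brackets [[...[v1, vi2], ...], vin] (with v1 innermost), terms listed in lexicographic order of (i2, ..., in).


not equal; the first gives [[[[v1, v3], v2], v4], v5] - [[[[v1, v3], v2], v5], v4] and the second -[[[[v1, v3], v2], v4], v5] + [[[[v1, v3], v2], v5], v4]


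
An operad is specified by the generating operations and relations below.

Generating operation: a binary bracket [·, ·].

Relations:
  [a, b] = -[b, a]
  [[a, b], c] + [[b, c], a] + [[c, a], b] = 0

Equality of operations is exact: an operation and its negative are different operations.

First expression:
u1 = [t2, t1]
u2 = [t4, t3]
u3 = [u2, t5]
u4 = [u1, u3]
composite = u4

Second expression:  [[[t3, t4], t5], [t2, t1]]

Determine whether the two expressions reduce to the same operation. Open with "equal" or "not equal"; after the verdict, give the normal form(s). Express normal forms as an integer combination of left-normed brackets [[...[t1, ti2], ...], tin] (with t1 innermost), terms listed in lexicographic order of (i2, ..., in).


Reducing the first expression gives [[[[t1, t2], t3], t4], t5] - [[[[t1, t2], t4], t3], t5] - [[[[t1, t2], t5], t3], t4] + [[[[t1, t2], t5], t4], t3]
Reducing the second expression gives [[[[t1, t2], t3], t4], t5] - [[[[t1, t2], t4], t3], t5] - [[[[t1, t2], t5], t3], t4] + [[[[t1, t2], t5], t4], t3]
Same normal form: equal.

equal; the common form is [[[[t1, t2], t3], t4], t5] - [[[[t1, t2], t4], t3], t5] - [[[[t1, t2], t5], t3], t4] + [[[[t1, t2], t5], t4], t3]


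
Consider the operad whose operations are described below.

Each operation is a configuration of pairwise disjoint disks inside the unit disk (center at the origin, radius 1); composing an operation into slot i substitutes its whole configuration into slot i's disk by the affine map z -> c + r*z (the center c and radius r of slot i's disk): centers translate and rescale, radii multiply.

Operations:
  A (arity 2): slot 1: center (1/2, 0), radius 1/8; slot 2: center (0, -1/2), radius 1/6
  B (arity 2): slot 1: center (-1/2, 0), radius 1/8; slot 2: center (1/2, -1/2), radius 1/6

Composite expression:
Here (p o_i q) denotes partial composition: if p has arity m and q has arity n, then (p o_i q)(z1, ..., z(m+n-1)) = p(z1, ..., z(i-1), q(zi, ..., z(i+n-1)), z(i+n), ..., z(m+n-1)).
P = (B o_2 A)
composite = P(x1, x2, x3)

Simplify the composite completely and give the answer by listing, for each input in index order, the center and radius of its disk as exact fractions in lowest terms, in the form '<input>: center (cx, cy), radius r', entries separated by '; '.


x1: center (-1/2, 0), radius 1/8; x2: center (7/12, -1/2), radius 1/48; x3: center (1/2, -7/12), radius 1/36

Nesting under B composes maps z -> c + r*z down each x-path.
for x1, the 1-step affine chain lands on center (-1/2, 0), radius 1/8
for x2, the 2-step affine chain lands on center (7/12, -1/2), radius 1/48
for x3, the 2-step affine chain lands on center (1/2, -7/12), radius 1/36


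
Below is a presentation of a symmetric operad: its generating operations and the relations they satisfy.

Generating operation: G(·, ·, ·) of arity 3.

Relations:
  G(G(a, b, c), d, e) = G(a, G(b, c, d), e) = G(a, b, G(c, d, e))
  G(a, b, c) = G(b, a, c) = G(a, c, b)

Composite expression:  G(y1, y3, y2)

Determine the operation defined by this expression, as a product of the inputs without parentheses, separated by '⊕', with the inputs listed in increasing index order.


y1 ⊕ y2 ⊕ y3

Both nesting and order wash out for G; what remains is which y's occur.
G(y1, y3, y2) unparenthesizes to y1 ⊕ y3 ⊕ y2
the factors in increasing index order: y1 ⊕ y2 ⊕ y3


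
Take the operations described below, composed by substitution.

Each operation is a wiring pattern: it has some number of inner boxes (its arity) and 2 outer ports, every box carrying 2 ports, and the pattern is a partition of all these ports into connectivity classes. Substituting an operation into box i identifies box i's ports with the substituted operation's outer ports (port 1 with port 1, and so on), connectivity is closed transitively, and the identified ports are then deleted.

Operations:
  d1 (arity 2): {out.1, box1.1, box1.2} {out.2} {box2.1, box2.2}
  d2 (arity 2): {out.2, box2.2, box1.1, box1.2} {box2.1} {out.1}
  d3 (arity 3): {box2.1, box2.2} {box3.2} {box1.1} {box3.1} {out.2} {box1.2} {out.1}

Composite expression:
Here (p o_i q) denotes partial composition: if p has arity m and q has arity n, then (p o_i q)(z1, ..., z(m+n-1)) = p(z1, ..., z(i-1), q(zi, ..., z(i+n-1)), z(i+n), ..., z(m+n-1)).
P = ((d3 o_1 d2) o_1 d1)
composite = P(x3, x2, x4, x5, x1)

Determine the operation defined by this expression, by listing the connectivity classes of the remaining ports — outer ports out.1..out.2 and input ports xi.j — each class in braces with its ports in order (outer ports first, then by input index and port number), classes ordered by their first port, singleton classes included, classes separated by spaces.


{out.1} {out.2} {x1.1} {x1.2} {x2.1, x2.2} {x3.1, x3.2, x4.2} {x4.1} {x5.1, x5.2}

Two ports join when wires chain via d3-identified ports.
composing d1 on (x3, x2), with out.j its own outer ports: {out.1, x3.1, x3.2} {out.2} {x2.1, x2.2}
composing d2 on (x3, x2, x4), with out.j its own outer ports: {out.1} {out.2, x3.1, x3.2, x4.2} {x2.1, x2.2} {x4.1}
composing d3 on (x3, x2, x4, x5, x1), with out.j its own outer ports: {out.1} {out.2} {x1.1} {x1.2} {x2.1, x2.2} {x3.1, x3.2, x4.2} {x4.1} {x5.1, x5.2}


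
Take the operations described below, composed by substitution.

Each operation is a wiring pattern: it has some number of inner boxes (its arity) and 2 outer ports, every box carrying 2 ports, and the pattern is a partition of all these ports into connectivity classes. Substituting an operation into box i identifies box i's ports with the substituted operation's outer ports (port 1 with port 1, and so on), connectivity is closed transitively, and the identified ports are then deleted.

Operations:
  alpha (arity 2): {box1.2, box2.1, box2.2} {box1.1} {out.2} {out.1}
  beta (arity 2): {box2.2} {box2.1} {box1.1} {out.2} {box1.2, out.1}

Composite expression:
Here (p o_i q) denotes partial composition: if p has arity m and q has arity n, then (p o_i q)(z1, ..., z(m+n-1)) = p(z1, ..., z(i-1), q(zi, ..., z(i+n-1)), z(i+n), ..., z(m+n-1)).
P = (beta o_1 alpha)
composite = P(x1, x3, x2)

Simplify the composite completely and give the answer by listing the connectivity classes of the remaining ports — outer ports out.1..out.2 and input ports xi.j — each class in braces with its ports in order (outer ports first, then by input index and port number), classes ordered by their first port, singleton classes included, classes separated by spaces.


Connectivity passes through glued beta-boundaries; trace each wire chain.
through alpha, on inputs (x1, x3): {out.1} {out.2} {x1.1} {x1.2, x3.1, x3.2} (out.j = stage outer ports)
through beta, on inputs (x1, x3, x2): {out.1} {out.2} {x1.1} {x1.2, x3.1, x3.2} {x2.1} {x2.2} (out.j = stage outer ports)

{out.1} {out.2} {x1.1} {x1.2, x3.1, x3.2} {x2.1} {x2.2}


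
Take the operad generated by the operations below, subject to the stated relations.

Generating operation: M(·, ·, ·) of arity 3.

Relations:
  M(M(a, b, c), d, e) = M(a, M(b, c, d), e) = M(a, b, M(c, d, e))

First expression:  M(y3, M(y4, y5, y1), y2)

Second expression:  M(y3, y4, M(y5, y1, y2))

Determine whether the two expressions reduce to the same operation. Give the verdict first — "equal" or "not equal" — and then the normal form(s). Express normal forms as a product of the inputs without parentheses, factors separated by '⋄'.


equal; both compose to y3 ⋄ y4 ⋄ y5 ⋄ y1 ⋄ y2


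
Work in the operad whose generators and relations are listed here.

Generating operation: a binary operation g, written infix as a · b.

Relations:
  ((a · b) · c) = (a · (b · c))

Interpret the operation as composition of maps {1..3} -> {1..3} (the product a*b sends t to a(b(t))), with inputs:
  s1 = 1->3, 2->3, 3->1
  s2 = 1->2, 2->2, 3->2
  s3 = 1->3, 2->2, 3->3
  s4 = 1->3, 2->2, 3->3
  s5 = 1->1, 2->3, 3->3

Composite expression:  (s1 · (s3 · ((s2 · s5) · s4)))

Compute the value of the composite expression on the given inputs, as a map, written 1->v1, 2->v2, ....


1->3, 2->3, 3->3


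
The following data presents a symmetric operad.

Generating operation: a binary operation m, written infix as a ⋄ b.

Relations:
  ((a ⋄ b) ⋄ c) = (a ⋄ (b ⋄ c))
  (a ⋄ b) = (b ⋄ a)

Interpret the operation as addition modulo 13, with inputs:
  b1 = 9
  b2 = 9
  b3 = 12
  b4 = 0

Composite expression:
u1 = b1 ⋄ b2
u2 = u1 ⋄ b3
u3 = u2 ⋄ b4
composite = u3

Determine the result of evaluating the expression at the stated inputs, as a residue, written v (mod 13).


4 (mod 13)

(b1 ⋄ b2) = 5
((b1 ⋄ b2) ⋄ b3) = 4
(((b1 ⋄ b2) ⋄ b3) ⋄ b4) = 4


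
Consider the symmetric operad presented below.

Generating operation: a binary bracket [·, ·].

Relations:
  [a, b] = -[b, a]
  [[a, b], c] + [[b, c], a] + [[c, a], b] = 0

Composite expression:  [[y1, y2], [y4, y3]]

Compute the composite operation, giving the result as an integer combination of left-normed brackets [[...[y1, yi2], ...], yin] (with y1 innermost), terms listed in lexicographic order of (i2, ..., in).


Antisymmetry and Jacobi reduce to y1-anchored left-normed brackets.
Composite bracket: [[y1, y2], [y4, y3]]
Each bracket splits as ab - ba, giving 8 signed words (2^3 = 8).
Only words starting with y1 matter:
  the word y1y2y3y4 carries sign -1 and contributes -[[[y1, y2], y3], y4]
  the word y1y2y4y3 carries sign +1 and contributes +[[[y1, y2], y4], y3]

-[[[y1, y2], y3], y4] + [[[y1, y2], y4], y3]


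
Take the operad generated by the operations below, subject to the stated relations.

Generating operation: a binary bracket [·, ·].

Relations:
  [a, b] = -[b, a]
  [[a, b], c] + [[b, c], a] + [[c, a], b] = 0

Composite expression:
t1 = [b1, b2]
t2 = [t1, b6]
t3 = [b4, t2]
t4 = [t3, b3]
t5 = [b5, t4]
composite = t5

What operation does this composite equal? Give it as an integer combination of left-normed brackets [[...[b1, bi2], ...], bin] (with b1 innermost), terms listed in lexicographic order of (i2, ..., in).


[[[[[b1, b2], b6], b4], b3], b5]

Left-normed coefficients sit on the b1-initial expansion words.
Composite bracket: [b5, [[b4, [[b1, b2], b6]], b3]]
The bracket unfolds into 32 signed words via [a, b] = ab - ba (2^5 = 32).
Only words starting with b1 matter:
  word b1b2b6b4b3b5 has sign +1, contributing +[[[[[b1, b2], b6], b4], b3], b5]


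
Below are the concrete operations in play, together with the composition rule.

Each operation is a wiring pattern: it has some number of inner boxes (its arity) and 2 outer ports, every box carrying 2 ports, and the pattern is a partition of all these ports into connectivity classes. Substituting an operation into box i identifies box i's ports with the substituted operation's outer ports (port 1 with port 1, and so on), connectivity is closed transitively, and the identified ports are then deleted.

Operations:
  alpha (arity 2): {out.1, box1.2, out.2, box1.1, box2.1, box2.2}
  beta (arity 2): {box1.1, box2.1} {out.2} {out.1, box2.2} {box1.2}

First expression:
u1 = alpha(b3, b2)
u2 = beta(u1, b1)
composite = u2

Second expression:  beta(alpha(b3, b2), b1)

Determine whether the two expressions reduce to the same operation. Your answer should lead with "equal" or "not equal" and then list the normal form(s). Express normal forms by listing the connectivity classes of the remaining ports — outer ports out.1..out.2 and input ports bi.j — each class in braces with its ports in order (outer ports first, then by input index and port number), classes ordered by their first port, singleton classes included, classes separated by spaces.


equal — both sides give {out.1, b1.2} {out.2} {b1.1, b2.1, b2.2, b3.1, b3.2}

The first expression reduces to {out.1, b1.2} {out.2} {b1.1, b2.1, b2.2, b3.1, b3.2}
The second expression reduces to {out.1, b1.2} {out.2} {b1.1, b2.1, b2.2, b3.1, b3.2}
Same normal form: equal.


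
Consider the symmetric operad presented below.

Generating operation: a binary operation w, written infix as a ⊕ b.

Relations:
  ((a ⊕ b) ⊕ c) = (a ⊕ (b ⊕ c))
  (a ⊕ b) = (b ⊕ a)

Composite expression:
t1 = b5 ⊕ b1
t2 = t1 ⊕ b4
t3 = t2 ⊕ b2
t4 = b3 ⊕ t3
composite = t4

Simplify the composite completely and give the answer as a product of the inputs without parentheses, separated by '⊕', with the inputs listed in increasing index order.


b1 ⊕ b2 ⊕ b3 ⊕ b4 ⊕ b5

Both nesting and order wash out for w; what remains is which b's occur.
(b5 ⊕ b1) flattens to b5 ⊕ b1
((b5 ⊕ b1) ⊕ b4) flattens to b5 ⊕ b1 ⊕ b4
(((b5 ⊕ b1) ⊕ b4) ⊕ b2) flattens to b5 ⊕ b1 ⊕ b4 ⊕ b2
(b3 ⊕ (((b5 ⊕ b1) ⊕ b4) ⊕ b2)) flattens to b3 ⊕ b5 ⊕ b1 ⊕ b4 ⊕ b2
the factors in increasing index order: b1 ⊕ b2 ⊕ b3 ⊕ b4 ⊕ b5


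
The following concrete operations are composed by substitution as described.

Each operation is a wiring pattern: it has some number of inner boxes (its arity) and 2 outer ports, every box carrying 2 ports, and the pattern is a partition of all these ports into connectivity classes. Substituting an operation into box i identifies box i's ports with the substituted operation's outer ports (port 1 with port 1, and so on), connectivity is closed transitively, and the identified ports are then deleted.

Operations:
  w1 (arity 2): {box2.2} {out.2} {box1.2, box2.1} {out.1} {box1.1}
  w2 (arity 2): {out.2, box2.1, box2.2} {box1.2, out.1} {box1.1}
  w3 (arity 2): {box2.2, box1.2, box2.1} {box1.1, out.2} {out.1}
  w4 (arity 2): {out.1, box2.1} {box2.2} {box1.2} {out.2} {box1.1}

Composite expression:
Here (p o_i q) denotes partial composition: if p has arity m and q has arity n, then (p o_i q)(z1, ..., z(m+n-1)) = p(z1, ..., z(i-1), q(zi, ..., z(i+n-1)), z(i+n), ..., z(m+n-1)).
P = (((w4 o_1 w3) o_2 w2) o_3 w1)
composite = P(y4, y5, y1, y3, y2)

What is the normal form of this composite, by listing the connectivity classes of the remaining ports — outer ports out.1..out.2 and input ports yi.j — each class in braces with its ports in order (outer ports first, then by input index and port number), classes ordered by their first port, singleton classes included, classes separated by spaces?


{out.1, y2.1} {out.2} {y1.1} {y1.2, y3.1} {y2.2} {y3.2} {y4.1} {y4.2, y5.2} {y5.1}

Treat the ports identified at w4 as solder joints: merge, then drop.
composing w1 on (y1, y3), with out.j its own outer ports: {out.1} {out.2} {y1.1} {y1.2, y3.1} {y3.2}
composing w2 on (y5, y1, y3), with out.j its own outer ports: {out.1, y5.2} {out.2} {y1.1} {y1.2, y3.1} {y3.2} {y5.1}
composing w3 on (y4, y5, y1, y3), with out.j its own outer ports: {out.1} {out.2, y4.1} {y1.1} {y1.2, y3.1} {y3.2} {y4.2, y5.2} {y5.1}
composing w4 on (y4, y5, y1, y3, y2), with out.j its own outer ports: {out.1, y2.1} {out.2} {y1.1} {y1.2, y3.1} {y2.2} {y3.2} {y4.1} {y4.2, y5.2} {y5.1}


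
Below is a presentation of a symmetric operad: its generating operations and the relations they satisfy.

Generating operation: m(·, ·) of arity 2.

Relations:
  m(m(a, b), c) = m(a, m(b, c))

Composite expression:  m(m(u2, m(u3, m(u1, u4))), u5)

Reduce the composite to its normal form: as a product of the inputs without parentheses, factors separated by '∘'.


All parenthesizations of m agree; list the u-inputs left to right.
m(u1, u4) collapses to u1 ∘ u4
m(u3, m(u1, u4)) collapses to u3 ∘ u1 ∘ u4
m(u2, m(u3, m(u1, u4))) collapses to u2 ∘ u3 ∘ u1 ∘ u4
m(m(u2, m(u3, m(u1, u4))), u5) collapses to u2 ∘ u3 ∘ u1 ∘ u4 ∘ u5

u2 ∘ u3 ∘ u1 ∘ u4 ∘ u5


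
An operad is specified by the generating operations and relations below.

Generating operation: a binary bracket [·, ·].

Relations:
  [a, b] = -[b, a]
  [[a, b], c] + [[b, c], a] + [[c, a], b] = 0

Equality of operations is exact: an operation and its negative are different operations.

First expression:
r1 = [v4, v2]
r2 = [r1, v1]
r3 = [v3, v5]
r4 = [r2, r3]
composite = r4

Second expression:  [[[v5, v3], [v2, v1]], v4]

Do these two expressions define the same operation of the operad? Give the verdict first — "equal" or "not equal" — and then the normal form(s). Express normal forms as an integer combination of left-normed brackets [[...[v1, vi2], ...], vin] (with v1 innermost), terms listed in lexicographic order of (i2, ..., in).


not equal; the first gives [[[[v1, v2], v4], v3], v5] - [[[[v1, v2], v4], v5], v3] - [[[[v1, v4], v2], v3], v5] + [[[[v1, v4], v2], v5], v3] and the second -[[[[v1, v2], v3], v5], v4] + [[[[v1, v2], v5], v3], v4]

The first expression, normalized: [[[[v1, v2], v4], v3], v5] - [[[[v1, v2], v4], v5], v3] - [[[[v1, v4], v2], v3], v5] + [[[[v1, v4], v2], v5], v3]
The second expression, normalized: -[[[[v1, v2], v3], v5], v4] + [[[[v1, v2], v5], v3], v4]
No match — not equal.


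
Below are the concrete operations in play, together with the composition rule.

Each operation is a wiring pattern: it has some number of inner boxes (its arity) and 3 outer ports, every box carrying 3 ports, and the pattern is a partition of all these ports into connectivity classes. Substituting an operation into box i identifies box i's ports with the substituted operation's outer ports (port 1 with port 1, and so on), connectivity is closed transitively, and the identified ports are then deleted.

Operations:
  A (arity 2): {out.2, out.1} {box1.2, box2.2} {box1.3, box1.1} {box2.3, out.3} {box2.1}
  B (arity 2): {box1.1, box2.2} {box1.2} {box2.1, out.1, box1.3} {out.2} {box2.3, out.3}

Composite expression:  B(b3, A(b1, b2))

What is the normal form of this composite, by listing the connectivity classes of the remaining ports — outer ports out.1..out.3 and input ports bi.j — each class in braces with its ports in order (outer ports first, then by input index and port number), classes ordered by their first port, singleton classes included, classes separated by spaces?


{out.1, b3.1, b3.3} {out.2} {out.3, b2.3} {b1.1, b1.3} {b1.2, b2.2} {b2.1} {b3.2}

Substituting into B glues patterns; closure does the rest.
composing A on (b1, b2), with out.j its own outer ports: {out.1, out.2} {out.3, b2.3} {b1.1, b1.3} {b1.2, b2.2} {b2.1}
composing B on (b3, b1, b2), with out.j its own outer ports: {out.1, b3.1, b3.3} {out.2} {out.3, b2.3} {b1.1, b1.3} {b1.2, b2.2} {b2.1} {b3.2}


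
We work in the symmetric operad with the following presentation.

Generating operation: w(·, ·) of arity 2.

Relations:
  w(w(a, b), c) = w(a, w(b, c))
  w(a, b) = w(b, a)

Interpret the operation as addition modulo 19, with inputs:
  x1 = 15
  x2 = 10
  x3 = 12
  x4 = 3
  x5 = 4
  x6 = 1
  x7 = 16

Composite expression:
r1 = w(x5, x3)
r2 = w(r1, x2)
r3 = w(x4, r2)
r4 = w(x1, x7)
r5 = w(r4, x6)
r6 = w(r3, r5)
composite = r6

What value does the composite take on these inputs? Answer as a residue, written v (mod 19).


4 (mod 19)

w(x5, x3) = 16
w(w(x5, x3), x2) = 7
w(x4, w(w(x5, x3), x2)) = 10
w(x1, x7) = 12
w(w(x1, x7), x6) = 13
w(w(x4, w(w(x5, x3), x2)), w(w(x1, x7), x6)) = 4
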